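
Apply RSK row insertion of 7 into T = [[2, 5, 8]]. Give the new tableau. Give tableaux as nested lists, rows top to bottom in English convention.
In row 1, 7 replaces 8 (the leftmost entry greater than 7); 8 is bumped to row 2. 8 starts a new row 2. The new tableau is [[2, 5, 7], [8]].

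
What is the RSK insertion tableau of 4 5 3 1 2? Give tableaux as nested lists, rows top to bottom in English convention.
P = [[1, 2], [3, 5], [4]]

Insert 4: appended to row 1. P = [[4]].
Insert 5: appended to row 1. P = [[4, 5]].
Insert 3: 3 bumps 4 from row 1; 4 starts row 2. P = [[3, 5], [4]].
Insert 1: 1 bumps 3 from row 1; 3 bumps 4 from row 2; 4 starts row 3. P = [[1, 5], [3], [4]].
Insert 2: 2 bumps 5 from row 1; 5 appends to row 2. P = [[1, 2], [3, 5], [4]].

So P = [[1, 2], [3, 5], [4]].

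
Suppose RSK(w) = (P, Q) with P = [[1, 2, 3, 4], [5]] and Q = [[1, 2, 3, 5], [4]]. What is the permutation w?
Reverse the RSK construction: for i from n down to 1, find the cell of Q containing i, remove the entry at that cell from P, and reverse-bump it up through P; the value ejected from row 1 is w(i).

Step i=5: Q has 5 at row 1, column 4; remove that cell from P, ejecting 4. So w(5) = 4. P is now [[1, 2, 3], [5]].
Step i=4: Q has 4 at row 2, column 1; remove 5 from row 2 of P and reverse-bump: 5 enters row 1 and ejects 3. So w(4) = 3. P is now [[1, 2, 5]].
Step i=3: Q has 3 at row 1, column 3; remove that cell from P, ejecting 5. So w(3) = 5. P is now [[1, 2]].
Step i=2: Q has 2 at row 1, column 2; remove that cell from P, ejecting 2. So w(2) = 2. P is now [[1]].
Step i=1: Q has 1 at row 1, column 1; remove that cell from P, ejecting 1. So w(1) = 1. P is now [].

So w = 1 2 5 3 4.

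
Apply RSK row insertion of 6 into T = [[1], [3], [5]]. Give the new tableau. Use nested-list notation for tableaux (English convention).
[[1, 6], [3], [5]]

6 is larger than every entry of row 1, so it is appended to row 1. The new tableau is [[1, 6], [3], [5]].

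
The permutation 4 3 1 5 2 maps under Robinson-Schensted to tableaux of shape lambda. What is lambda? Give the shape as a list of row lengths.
Row-insert each entry into an empty tableau.

After inserting 4: P = [[4]].
After inserting 3: P = [[3], [4]].
After inserting 1: P = [[1], [3], [4]].
After inserting 5: P = [[1, 5], [3], [4]].
After inserting 2: P = [[1, 2], [3, 5], [4]].

The final insertion tableau P = [[1, 2], [3, 5], [4]] has shape [2, 2, 1].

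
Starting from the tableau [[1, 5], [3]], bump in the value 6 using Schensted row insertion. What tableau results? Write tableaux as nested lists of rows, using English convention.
[[1, 5, 6], [3]]

6 is larger than every entry of row 1, so it is appended to row 1. The new tableau is [[1, 5, 6], [3]].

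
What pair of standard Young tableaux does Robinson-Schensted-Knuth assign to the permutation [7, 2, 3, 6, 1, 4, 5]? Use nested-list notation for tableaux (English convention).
Insert each entry of the permutation into P by Schensted row insertion, recording in Q the position of each new cell.

Insert 7: appended to row 1. P = [[7]].
Insert 2: 2 bumps 7 from row 1; 7 starts row 2. P = [[2], [7]].
Insert 3: appended to row 1. P = [[2, 3], [7]].
Insert 6: appended to row 1. P = [[2, 3, 6], [7]].
Insert 1: 1 bumps 2 from row 1; 2 bumps 7 from row 2; 7 starts row 3. P = [[1, 3, 6], [2], [7]].
Insert 4: 4 bumps 6 from row 1; 6 appends to row 2. P = [[1, 3, 4], [2, 6], [7]].
Insert 5: appended to row 1. P = [[1, 3, 4, 5], [2, 6], [7]].

So P = [[1, 3, 4, 5], [2, 6], [7]], Q = [[1, 3, 4, 7], [2, 6], [5]].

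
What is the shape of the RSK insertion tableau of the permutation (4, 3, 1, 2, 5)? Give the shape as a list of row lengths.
[3, 1, 1]

RSK row insertion gives P = [[1, 2, 5], [3], [4]], which has shape [3, 1, 1].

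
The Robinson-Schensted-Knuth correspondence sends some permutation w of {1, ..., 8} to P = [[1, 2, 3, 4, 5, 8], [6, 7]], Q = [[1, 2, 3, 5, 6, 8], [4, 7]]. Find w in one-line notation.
1 2 6 3 4 7 5 8

Reverse the RSK construction: for i from n down to 1, find the cell of Q containing i, remove the entry at that cell from P, and reverse-bump it up through P; the value ejected from row 1 is w(i).

Step i=8: Q has 8 at row 1, column 6; remove that cell from P, ejecting 8. So w(8) = 8. P is now [[1, 2, 3, 4, 5], [6, 7]].
Step i=7: Q has 7 at row 2, column 2; remove 7 from row 2 of P and reverse-bump: 7 enters row 1 and ejects 5. So w(7) = 5. P is now [[1, 2, 3, 4, 7], [6]].
Step i=6: Q has 6 at row 1, column 5; remove that cell from P, ejecting 7. So w(6) = 7. P is now [[1, 2, 3, 4], [6]].
Step i=5: Q has 5 at row 1, column 4; remove that cell from P, ejecting 4. So w(5) = 4. P is now [[1, 2, 3], [6]].
Step i=4: Q has 4 at row 2, column 1; remove 6 from row 2 of P and reverse-bump: 6 enters row 1 and ejects 3. So w(4) = 3. P is now [[1, 2, 6]].
Step i=3: Q has 3 at row 1, column 3; remove that cell from P, ejecting 6. So w(3) = 6. P is now [[1, 2]].
Step i=2: Q has 2 at row 1, column 2; remove that cell from P, ejecting 2. So w(2) = 2. P is now [[1]].
Step i=1: Q has 1 at row 1, column 1; remove that cell from P, ejecting 1. So w(1) = 1. P is now [].

So w = 1 2 6 3 4 7 5 8.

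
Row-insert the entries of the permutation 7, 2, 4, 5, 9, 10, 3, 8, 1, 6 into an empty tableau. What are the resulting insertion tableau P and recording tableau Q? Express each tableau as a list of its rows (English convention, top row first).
P = [[1, 3, 5, 6, 10], [2, 8], [4, 9], [7]], Q = [[1, 3, 4, 5, 6], [2, 8], [7, 10], [9]]

Insert each entry of the permutation into P by Schensted row insertion, recording in Q the position of each new cell.

Insert 7: appended to row 1. P = [[7]].
Insert 2: 2 bumps 7 from row 1; 7 starts row 2. P = [[2], [7]].
Insert 4: appended to row 1. P = [[2, 4], [7]].
Insert 5: appended to row 1. P = [[2, 4, 5], [7]].
Insert 9: appended to row 1. P = [[2, 4, 5, 9], [7]].
Insert 10: appended to row 1. P = [[2, 4, 5, 9, 10], [7]].
Insert 3: 3 bumps 4 from row 1; 4 bumps 7 from row 2; 7 starts row 3. P = [[2, 3, 5, 9, 10], [4], [7]].
Insert 8: 8 bumps 9 from row 1; 9 appends to row 2. P = [[2, 3, 5, 8, 10], [4, 9], [7]].
Insert 1: 1 bumps 2 from row 1; 2 bumps 4 from row 2; 4 bumps 7 from row 3; 7 starts row 4. P = [[1, 3, 5, 8, 10], [2, 9], [4], [7]].
Insert 6: 6 bumps 8 from row 1; 8 bumps 9 from row 2; 9 appends to row 3. P = [[1, 3, 5, 6, 10], [2, 8], [4, 9], [7]].

So P = [[1, 3, 5, 6, 10], [2, 8], [4, 9], [7]], Q = [[1, 3, 4, 5, 6], [2, 8], [7, 10], [9]].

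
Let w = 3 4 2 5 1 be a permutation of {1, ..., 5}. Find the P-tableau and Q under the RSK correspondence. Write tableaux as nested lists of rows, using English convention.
Insert each entry of the permutation into P by Schensted row insertion, recording in Q the position of each new cell.

Insert 3: appended to row 1. P = [[3]].
Insert 4: appended to row 1. P = [[3, 4]].
Insert 2: 2 bumps 3 from row 1; 3 starts row 2. P = [[2, 4], [3]].
Insert 5: appended to row 1. P = [[2, 4, 5], [3]].
Insert 1: 1 bumps 2 from row 1; 2 bumps 3 from row 2; 3 starts row 3. P = [[1, 4, 5], [2], [3]].

So P = [[1, 4, 5], [2], [3]], Q = [[1, 2, 4], [3], [5]].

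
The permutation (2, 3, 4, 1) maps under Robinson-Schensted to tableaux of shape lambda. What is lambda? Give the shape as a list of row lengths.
Row-insert each entry into an empty tableau.

After inserting 2: P = [[2]].
After inserting 3: P = [[2, 3]].
After inserting 4: P = [[2, 3, 4]].
After inserting 1: P = [[1, 3, 4], [2]].

The final insertion tableau P = [[1, 3, 4], [2]] has shape [3, 1].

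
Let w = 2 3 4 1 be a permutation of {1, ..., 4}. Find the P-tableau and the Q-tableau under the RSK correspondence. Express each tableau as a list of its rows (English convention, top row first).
Insert each entry of the permutation into P by Schensted row insertion, recording in Q the position of each new cell.

Insert 2: appended to row 1. P = [[2]].
Insert 3: appended to row 1. P = [[2, 3]].
Insert 4: appended to row 1. P = [[2, 3, 4]].
Insert 1: 1 bumps 2 from row 1; 2 starts row 2. P = [[1, 3, 4], [2]].

So P = [[1, 3, 4], [2]], Q = [[1, 2, 3], [4]].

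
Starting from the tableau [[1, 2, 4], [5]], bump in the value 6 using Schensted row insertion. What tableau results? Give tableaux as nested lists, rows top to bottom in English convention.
6 is larger than every entry of row 1, so it is appended to row 1. The new tableau is [[1, 2, 4, 6], [5]].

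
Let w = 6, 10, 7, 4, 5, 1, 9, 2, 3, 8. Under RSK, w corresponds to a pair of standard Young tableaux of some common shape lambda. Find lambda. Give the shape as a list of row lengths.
Row-insert each entry into an empty tableau.

After inserting 6: P = [[6]].
After inserting 10: P = [[6, 10]].
After inserting 7: P = [[6, 7], [10]].
After inserting 4: P = [[4, 7], [6], [10]].
After inserting 5: P = [[4, 5], [6, 7], [10]].
After inserting 1: P = [[1, 5], [4, 7], [6], [10]].
After inserting 9: P = [[1, 5, 9], [4, 7], [6], [10]].
After inserting 2: P = [[1, 2, 9], [4, 5], [6, 7], [10]].
After inserting 3: P = [[1, 2, 3], [4, 5, 9], [6, 7], [10]].
After inserting 8: P = [[1, 2, 3, 8], [4, 5, 9], [6, 7], [10]].

The final insertion tableau P = [[1, 2, 3, 8], [4, 5, 9], [6, 7], [10]] has shape [4, 3, 2, 1].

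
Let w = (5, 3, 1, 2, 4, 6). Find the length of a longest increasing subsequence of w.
4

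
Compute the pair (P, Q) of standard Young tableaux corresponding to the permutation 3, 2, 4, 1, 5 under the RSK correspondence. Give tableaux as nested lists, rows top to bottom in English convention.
Insert each entry of the permutation into P by Schensted row insertion, recording in Q the position of each new cell.

Insert 3: appended to row 1. P = [[3]], Q = [[1]].
Insert 2: 2 bumps 3 from row 1; 3 starts row 2. P = [[2], [3]], Q = [[1], [2]].
Insert 4: appended to row 1. P = [[2, 4], [3]], Q = [[1, 3], [2]].
Insert 1: 1 bumps 2 from row 1; 2 bumps 3 from row 2; 3 starts row 3. P = [[1, 4], [2], [3]], Q = [[1, 3], [2], [4]].
Insert 5: appended to row 1. P = [[1, 4, 5], [2], [3]], Q = [[1, 3, 5], [2], [4]].

So P = [[1, 4, 5], [2], [3]], Q = [[1, 3, 5], [2], [4]].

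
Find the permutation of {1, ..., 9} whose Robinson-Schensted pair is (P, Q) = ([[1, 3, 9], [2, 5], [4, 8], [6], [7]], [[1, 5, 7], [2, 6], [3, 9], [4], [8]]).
Reverse the RSK construction: for i from n down to 1, find the cell of Q containing i, remove the entry at that cell from P, and reverse-bump it up through P; the value ejected from row 1 is w(i).

Step i=9: Q has 9 at row 3, column 2; remove 8 from row 3 of P and reverse-bump: 8 enters row 2 and ejects 5; 5 enters row 1 and ejects 3. So w(9) = 3. P is now [[1, 5, 9], [2, 8], [4], [6], [7]].
Step i=8: Q has 8 at row 5, column 1; remove 7 from row 5 of P and reverse-bump: 7 enters row 4 and ejects 6; 6 enters row 3 and ejects 4; 4 enters row 2 and ejects 2; 2 enters row 1 and ejects 1. So w(8) = 1. P is now [[2, 5, 9], [4, 8], [6], [7]].
Step i=7: Q has 7 at row 1, column 3; remove that cell from P, ejecting 9. So w(7) = 9. P is now [[2, 5], [4, 8], [6], [7]].
Step i=6: Q has 6 at row 2, column 2; remove 8 from row 2 of P and reverse-bump: 8 enters row 1 and ejects 5. So w(6) = 5. P is now [[2, 8], [4], [6], [7]].
Step i=5: Q has 5 at row 1, column 2; remove that cell from P, ejecting 8. So w(5) = 8. P is now [[2], [4], [6], [7]].
Step i=4: Q has 4 at row 4, column 1; remove 7 from row 4 of P and reverse-bump: 7 enters row 3 and ejects 6; 6 enters row 2 and ejects 4; 4 enters row 1 and ejects 2. So w(4) = 2. P is now [[4], [6], [7]].
Step i=3: Q has 3 at row 3, column 1; remove 7 from row 3 of P and reverse-bump: 7 enters row 2 and ejects 6; 6 enters row 1 and ejects 4. So w(3) = 4. P is now [[6], [7]].
Step i=2: Q has 2 at row 2, column 1; remove 7 from row 2 of P and reverse-bump: 7 enters row 1 and ejects 6. So w(2) = 6. P is now [[7]].
Step i=1: Q has 1 at row 1, column 1; remove that cell from P, ejecting 7. So w(1) = 7. P is now [].

So w = 7 6 4 2 8 5 9 1 3.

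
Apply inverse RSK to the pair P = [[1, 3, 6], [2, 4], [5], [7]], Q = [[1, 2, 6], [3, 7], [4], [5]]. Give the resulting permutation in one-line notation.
2 7 5 4 1 6 3

Reverse RSK: for i = n, n-1, ..., 1, locate i in Q, remove the corresponding corner cell from P, and reverse-bump its entry up through P; the value ejected from row 1 is w(i).

So w = 2 7 5 4 1 6 3.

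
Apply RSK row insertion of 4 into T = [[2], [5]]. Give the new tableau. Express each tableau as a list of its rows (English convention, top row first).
4 is larger than every entry of row 1, so it is appended to row 1. The new tableau is [[2, 4], [5]].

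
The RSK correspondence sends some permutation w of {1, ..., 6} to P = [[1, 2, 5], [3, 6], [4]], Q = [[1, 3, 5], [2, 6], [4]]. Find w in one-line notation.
Reverse RSK: for i = n, n-1, ..., 1, locate i in Q, remove the corresponding corner cell from P, and reverse-bump its entry up through P; the value ejected from row 1 is w(i).

So w = 4 1 3 2 6 5.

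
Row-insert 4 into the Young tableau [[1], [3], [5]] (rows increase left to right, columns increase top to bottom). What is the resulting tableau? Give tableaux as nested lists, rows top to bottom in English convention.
[[1, 4], [3], [5]]

4 is larger than every entry of row 1, so it is appended to row 1. The new tableau is [[1, 4], [3], [5]].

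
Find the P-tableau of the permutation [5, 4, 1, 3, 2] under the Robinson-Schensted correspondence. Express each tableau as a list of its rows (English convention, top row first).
Insert 5: appended to row 1. P = [[5]].
Insert 4: 4 bumps 5 from row 1; 5 starts row 2. P = [[4], [5]].
Insert 1: 1 bumps 4 from row 1; 4 bumps 5 from row 2; 5 starts row 3. P = [[1], [4], [5]].
Insert 3: appended to row 1. P = [[1, 3], [4], [5]].
Insert 2: 2 bumps 3 from row 1; 3 bumps 4 from row 2; 4 bumps 5 from row 3; 5 starts row 4. P = [[1, 2], [3], [4], [5]].

So P = [[1, 2], [3], [4], [5]].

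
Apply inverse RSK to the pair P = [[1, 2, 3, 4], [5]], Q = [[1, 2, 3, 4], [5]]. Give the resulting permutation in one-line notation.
1 2 3 5 4

Reverse the RSK construction: for i from n down to 1, find the cell of Q containing i, remove the entry at that cell from P, and reverse-bump it up through P; the value ejected from row 1 is w(i).

Step i=5: Q has 5 at row 2, column 1; remove 5 from row 2 of P and reverse-bump: 5 enters row 1 and ejects 4. So w(5) = 4. P is now [[1, 2, 3, 5]].
Step i=4: Q has 4 at row 1, column 4; remove that cell from P, ejecting 5. So w(4) = 5. P is now [[1, 2, 3]].
Step i=3: Q has 3 at row 1, column 3; remove that cell from P, ejecting 3. So w(3) = 3. P is now [[1, 2]].
Step i=2: Q has 2 at row 1, column 2; remove that cell from P, ejecting 2. So w(2) = 2. P is now [[1]].
Step i=1: Q has 1 at row 1, column 1; remove that cell from P, ejecting 1. So w(1) = 1. P is now [].

So w = 1 2 3 5 4.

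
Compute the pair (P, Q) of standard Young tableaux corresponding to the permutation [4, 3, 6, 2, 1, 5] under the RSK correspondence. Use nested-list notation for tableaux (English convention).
Insert each entry of the permutation into P by Schensted row insertion, recording in Q the position of each new cell.

Insert 4: appended to row 1. P = [[4]].
Insert 3: 3 bumps 4 from row 1; 4 starts row 2. P = [[3], [4]].
Insert 6: appended to row 1. P = [[3, 6], [4]].
Insert 2: 2 bumps 3 from row 1; 3 bumps 4 from row 2; 4 starts row 3. P = [[2, 6], [3], [4]].
Insert 1: 1 bumps 2 from row 1; 2 bumps 3 from row 2; 3 bumps 4 from row 3; 4 starts row 4. P = [[1, 6], [2], [3], [4]].
Insert 5: 5 bumps 6 from row 1; 6 appends to row 2. P = [[1, 5], [2, 6], [3], [4]].

So P = [[1, 5], [2, 6], [3], [4]], Q = [[1, 3], [2, 6], [4], [5]].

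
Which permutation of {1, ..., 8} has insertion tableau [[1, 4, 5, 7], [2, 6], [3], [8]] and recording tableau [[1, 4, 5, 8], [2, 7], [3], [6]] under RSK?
Reverse the RSK construction: for i from n down to 1, find the cell of Q containing i, remove the entry at that cell from P, and reverse-bump it up through P; the value ejected from row 1 is w(i).

Step i=8: Q has 8 at row 1, column 4; remove that cell from P, ejecting 7. So w(8) = 7. P is now [[1, 4, 5], [2, 6], [3], [8]].
Step i=7: Q has 7 at row 2, column 2; remove 6 from row 2 of P and reverse-bump: 6 enters row 1 and ejects 5. So w(7) = 5. P is now [[1, 4, 6], [2], [3], [8]].
Step i=6: Q has 6 at row 4, column 1; remove 8 from row 4 of P and reverse-bump: 8 enters row 3 and ejects 3; 3 enters row 2 and ejects 2; 2 enters row 1 and ejects 1. So w(6) = 1. P is now [[2, 4, 6], [3], [8]].
Step i=5: Q has 5 at row 1, column 3; remove that cell from P, ejecting 6. So w(5) = 6. P is now [[2, 4], [3], [8]].
Step i=4: Q has 4 at row 1, column 2; remove that cell from P, ejecting 4. So w(4) = 4. P is now [[2], [3], [8]].
Step i=3: Q has 3 at row 3, column 1; remove 8 from row 3 of P and reverse-bump: 8 enters row 2 and ejects 3; 3 enters row 1 and ejects 2. So w(3) = 2. P is now [[3], [8]].
Step i=2: Q has 2 at row 2, column 1; remove 8 from row 2 of P and reverse-bump: 8 enters row 1 and ejects 3. So w(2) = 3. P is now [[8]].
Step i=1: Q has 1 at row 1, column 1; remove that cell from P, ejecting 8. So w(1) = 8. P is now [].

So w = 8 3 2 4 6 1 5 7.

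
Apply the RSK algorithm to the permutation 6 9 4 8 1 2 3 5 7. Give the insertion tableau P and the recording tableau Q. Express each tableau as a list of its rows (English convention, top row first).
Insert each entry of the permutation into P by Schensted row insertion, recording in Q the position of each new cell.

Insert 6: appended to row 1. P = [[6]].
Insert 9: appended to row 1. P = [[6, 9]].
Insert 4: 4 bumps 6 from row 1; 6 starts row 2. P = [[4, 9], [6]].
Insert 8: 8 bumps 9 from row 1; 9 appends to row 2. P = [[4, 8], [6, 9]].
Insert 1: 1 bumps 4 from row 1; 4 bumps 6 from row 2; 6 starts row 3. P = [[1, 8], [4, 9], [6]].
Insert 2: 2 bumps 8 from row 1; 8 bumps 9 from row 2; 9 appends to row 3. P = [[1, 2], [4, 8], [6, 9]].
Insert 3: appended to row 1. P = [[1, 2, 3], [4, 8], [6, 9]].
Insert 5: appended to row 1. P = [[1, 2, 3, 5], [4, 8], [6, 9]].
Insert 7: appended to row 1. P = [[1, 2, 3, 5, 7], [4, 8], [6, 9]].

So P = [[1, 2, 3, 5, 7], [4, 8], [6, 9]], Q = [[1, 2, 7, 8, 9], [3, 4], [5, 6]].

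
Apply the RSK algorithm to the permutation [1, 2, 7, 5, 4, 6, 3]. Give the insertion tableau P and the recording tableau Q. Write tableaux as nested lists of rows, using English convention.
P = [[1, 2, 3, 6], [4], [5], [7]], Q = [[1, 2, 3, 6], [4], [5], [7]]

Insert each entry of the permutation into P by Schensted row insertion, recording in Q the position of each new cell.

Insert 1: appended to row 1. P = [[1]], Q = [[1]].
Insert 2: appended to row 1. P = [[1, 2]], Q = [[1, 2]].
Insert 7: appended to row 1. P = [[1, 2, 7]], Q = [[1, 2, 3]].
Insert 5: 5 bumps 7 from row 1; 7 starts row 2. P = [[1, 2, 5], [7]], Q = [[1, 2, 3], [4]].
Insert 4: 4 bumps 5 from row 1; 5 bumps 7 from row 2; 7 starts row 3. P = [[1, 2, 4], [5], [7]], Q = [[1, 2, 3], [4], [5]].
Insert 6: appended to row 1. P = [[1, 2, 4, 6], [5], [7]], Q = [[1, 2, 3, 6], [4], [5]].
Insert 3: 3 bumps 4 from row 1; 4 bumps 5 from row 2; 5 bumps 7 from row 3; 7 starts row 4. P = [[1, 2, 3, 6], [4], [5], [7]], Q = [[1, 2, 3, 6], [4], [5], [7]].

So P = [[1, 2, 3, 6], [4], [5], [7]], Q = [[1, 2, 3, 6], [4], [5], [7]].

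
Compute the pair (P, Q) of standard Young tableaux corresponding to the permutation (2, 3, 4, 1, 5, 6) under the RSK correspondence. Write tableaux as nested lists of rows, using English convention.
Insert each entry of the permutation into P by Schensted row insertion, recording in Q the position of each new cell.

Insert 2: appended to row 1. P = [[2]].
Insert 3: appended to row 1. P = [[2, 3]].
Insert 4: appended to row 1. P = [[2, 3, 4]].
Insert 1: 1 bumps 2 from row 1; 2 starts row 2. P = [[1, 3, 4], [2]].
Insert 5: appended to row 1. P = [[1, 3, 4, 5], [2]].
Insert 6: appended to row 1. P = [[1, 3, 4, 5, 6], [2]].

So P = [[1, 3, 4, 5, 6], [2]], Q = [[1, 2, 3, 5, 6], [4]].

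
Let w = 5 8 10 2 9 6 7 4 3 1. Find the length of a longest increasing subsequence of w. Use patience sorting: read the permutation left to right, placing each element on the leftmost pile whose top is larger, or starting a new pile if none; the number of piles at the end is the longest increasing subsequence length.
3

5: new pile. tops = [5]
8: new pile. tops = [5, 8]
10: new pile. tops = [5, 8, 10]
2: onto pile 1 (replacing 5). tops = [2, 8, 10]
9: onto pile 3 (replacing 10). tops = [2, 8, 9]
6: onto pile 2 (replacing 8). tops = [2, 6, 9]
7: onto pile 3 (replacing 9). tops = [2, 6, 7]
4: onto pile 2 (replacing 6). tops = [2, 4, 7]
3: onto pile 2 (replacing 4). tops = [2, 3, 7]
1: onto pile 1 (replacing 2). tops = [1, 3, 7]

3 piles, so the longest increasing subsequence has length 3.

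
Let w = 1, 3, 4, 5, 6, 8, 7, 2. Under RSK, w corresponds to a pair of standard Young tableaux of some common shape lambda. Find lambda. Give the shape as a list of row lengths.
Row-insert each entry into an empty tableau.

After inserting 1: P = [[1]].
After inserting 3: P = [[1, 3]].
After inserting 4: P = [[1, 3, 4]].
After inserting 5: P = [[1, 3, 4, 5]].
After inserting 6: P = [[1, 3, 4, 5, 6]].
After inserting 8: P = [[1, 3, 4, 5, 6, 8]].
After inserting 7: P = [[1, 3, 4, 5, 6, 7], [8]].
After inserting 2: P = [[1, 2, 4, 5, 6, 7], [3], [8]].

The final insertion tableau P = [[1, 2, 4, 5, 6, 7], [3], [8]] has shape [6, 1, 1].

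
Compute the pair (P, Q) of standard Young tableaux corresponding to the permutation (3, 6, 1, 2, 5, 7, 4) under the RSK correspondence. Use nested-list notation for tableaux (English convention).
Insert each entry of the permutation into P by Schensted row insertion, recording in Q the position of each new cell.

After inserting 3: P = [[3]].
After inserting 6: P = [[3, 6]].
After inserting 1: P = [[1, 6], [3]].
After inserting 2: P = [[1, 2], [3, 6]].
After inserting 5: P = [[1, 2, 5], [3, 6]].
After inserting 7: P = [[1, 2, 5, 7], [3, 6]].
After inserting 4: P = [[1, 2, 4, 7], [3, 5], [6]].

So P = [[1, 2, 4, 7], [3, 5], [6]], Q = [[1, 2, 5, 6], [3, 4], [7]].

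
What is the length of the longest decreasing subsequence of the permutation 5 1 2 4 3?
3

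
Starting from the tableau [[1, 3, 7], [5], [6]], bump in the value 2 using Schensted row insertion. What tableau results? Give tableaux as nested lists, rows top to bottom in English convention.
[[1, 2, 7], [3], [5], [6]]

In row 1, 2 replaces 3 (the leftmost entry greater than 2); 3 is bumped to row 2. In row 2, 3 replaces 5 (the leftmost entry greater than 3); 5 is bumped to row 3. In row 3, 5 replaces 6 (the leftmost entry greater than 5); 6 is bumped to row 4. 6 starts a new row 4. The new tableau is [[1, 2, 7], [3], [5], [6]].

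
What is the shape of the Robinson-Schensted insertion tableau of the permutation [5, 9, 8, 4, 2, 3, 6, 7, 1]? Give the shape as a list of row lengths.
[4, 2, 1, 1, 1]

RSK row insertion gives P = [[1, 3, 6, 7], [2, 8], [4], [5], [9]], which has shape [4, 2, 1, 1, 1].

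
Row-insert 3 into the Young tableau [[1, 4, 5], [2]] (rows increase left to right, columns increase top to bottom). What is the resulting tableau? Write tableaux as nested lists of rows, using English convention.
In row 1, 3 replaces 4 (the leftmost entry greater than 3); 4 is bumped to row 2. 4 is appended to row 2. The new tableau is [[1, 3, 5], [2, 4]].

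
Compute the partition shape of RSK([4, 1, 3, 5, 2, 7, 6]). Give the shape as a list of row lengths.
[4, 2, 1]

Row-insert each entry into an empty tableau.

After inserting 4: P = [[4]].
After inserting 1: P = [[1], [4]].
After inserting 3: P = [[1, 3], [4]].
After inserting 5: P = [[1, 3, 5], [4]].
After inserting 2: P = [[1, 2, 5], [3], [4]].
After inserting 7: P = [[1, 2, 5, 7], [3], [4]].
After inserting 6: P = [[1, 2, 5, 6], [3, 7], [4]].

The final insertion tableau P = [[1, 2, 5, 6], [3, 7], [4]] has shape [4, 2, 1].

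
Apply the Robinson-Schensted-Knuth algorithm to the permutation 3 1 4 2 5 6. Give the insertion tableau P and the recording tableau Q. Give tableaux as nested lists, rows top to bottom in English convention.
P = [[1, 2, 5, 6], [3, 4]], Q = [[1, 3, 5, 6], [2, 4]]

Insert each entry of the permutation into P by Schensted row insertion, recording in Q the position of each new cell.

Insert 3: appended to row 1. P = [[3]].
Insert 1: 1 bumps 3 from row 1; 3 starts row 2. P = [[1], [3]].
Insert 4: appended to row 1. P = [[1, 4], [3]].
Insert 2: 2 bumps 4 from row 1; 4 appends to row 2. P = [[1, 2], [3, 4]].
Insert 5: appended to row 1. P = [[1, 2, 5], [3, 4]].
Insert 6: appended to row 1. P = [[1, 2, 5, 6], [3, 4]].

So P = [[1, 2, 5, 6], [3, 4]], Q = [[1, 3, 5, 6], [2, 4]].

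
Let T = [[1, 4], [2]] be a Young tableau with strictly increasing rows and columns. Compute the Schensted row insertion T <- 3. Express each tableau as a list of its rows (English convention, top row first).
[[1, 3], [2, 4]]

In row 1, 3 replaces 4 (the leftmost entry greater than 3); 4 is bumped to row 2. 4 is appended to row 2. The new tableau is [[1, 3], [2, 4]].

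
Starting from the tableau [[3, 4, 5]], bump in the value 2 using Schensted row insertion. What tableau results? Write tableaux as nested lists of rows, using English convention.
In row 1, 2 replaces 3 (the leftmost entry greater than 2); 3 is bumped to row 2. 3 starts a new row 2. The new tableau is [[2, 4, 5], [3]].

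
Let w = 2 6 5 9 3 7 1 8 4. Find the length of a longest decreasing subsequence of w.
4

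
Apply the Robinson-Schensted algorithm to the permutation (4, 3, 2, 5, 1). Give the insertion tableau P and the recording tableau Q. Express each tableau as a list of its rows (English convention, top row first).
P = [[1, 5], [2], [3], [4]], Q = [[1, 4], [2], [3], [5]]

Insert each entry of the permutation into P by Schensted row insertion, recording in Q the position of each new cell.

Insert 4: appended to row 1. P = [[4]], Q = [[1]].
Insert 3: 3 bumps 4 from row 1; 4 starts row 2. P = [[3], [4]], Q = [[1], [2]].
Insert 2: 2 bumps 3 from row 1; 3 bumps 4 from row 2; 4 starts row 3. P = [[2], [3], [4]], Q = [[1], [2], [3]].
Insert 5: appended to row 1. P = [[2, 5], [3], [4]], Q = [[1, 4], [2], [3]].
Insert 1: 1 bumps 2 from row 1; 2 bumps 3 from row 2; 3 bumps 4 from row 3; 4 starts row 4. P = [[1, 5], [2], [3], [4]], Q = [[1, 4], [2], [3], [5]].

So P = [[1, 5], [2], [3], [4]], Q = [[1, 4], [2], [3], [5]].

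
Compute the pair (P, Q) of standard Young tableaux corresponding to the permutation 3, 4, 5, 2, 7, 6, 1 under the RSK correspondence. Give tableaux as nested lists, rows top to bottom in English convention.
P = [[1, 4, 5, 6], [2, 7], [3]], Q = [[1, 2, 3, 5], [4, 6], [7]]

Insert each entry of the permutation into P by Schensted row insertion, recording in Q the position of each new cell.

Insert 3: appended to row 1. P = [[3]].
Insert 4: appended to row 1. P = [[3, 4]].
Insert 5: appended to row 1. P = [[3, 4, 5]].
Insert 2: 2 bumps 3 from row 1; 3 starts row 2. P = [[2, 4, 5], [3]].
Insert 7: appended to row 1. P = [[2, 4, 5, 7], [3]].
Insert 6: 6 bumps 7 from row 1; 7 appends to row 2. P = [[2, 4, 5, 6], [3, 7]].
Insert 1: 1 bumps 2 from row 1; 2 bumps 3 from row 2; 3 starts row 3. P = [[1, 4, 5, 6], [2, 7], [3]].

So P = [[1, 4, 5, 6], [2, 7], [3]], Q = [[1, 2, 3, 5], [4, 6], [7]].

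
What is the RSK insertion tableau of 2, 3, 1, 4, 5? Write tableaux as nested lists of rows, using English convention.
Insert 2: appended to row 1. P = [[2]].
Insert 3: appended to row 1. P = [[2, 3]].
Insert 1: 1 bumps 2 from row 1; 2 starts row 2. P = [[1, 3], [2]].
Insert 4: appended to row 1. P = [[1, 3, 4], [2]].
Insert 5: appended to row 1. P = [[1, 3, 4, 5], [2]].

So P = [[1, 3, 4, 5], [2]].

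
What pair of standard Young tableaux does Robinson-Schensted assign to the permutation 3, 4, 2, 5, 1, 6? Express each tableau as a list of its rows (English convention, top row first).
P = [[1, 4, 5, 6], [2], [3]], Q = [[1, 2, 4, 6], [3], [5]]

Insert each entry of the permutation into P by Schensted row insertion, recording in Q the position of each new cell.

Insert 3: appended to row 1. P = [[3]].
Insert 4: appended to row 1. P = [[3, 4]].
Insert 2: 2 bumps 3 from row 1; 3 starts row 2. P = [[2, 4], [3]].
Insert 5: appended to row 1. P = [[2, 4, 5], [3]].
Insert 1: 1 bumps 2 from row 1; 2 bumps 3 from row 2; 3 starts row 3. P = [[1, 4, 5], [2], [3]].
Insert 6: appended to row 1. P = [[1, 4, 5, 6], [2], [3]].

So P = [[1, 4, 5, 6], [2], [3]], Q = [[1, 2, 4, 6], [3], [5]].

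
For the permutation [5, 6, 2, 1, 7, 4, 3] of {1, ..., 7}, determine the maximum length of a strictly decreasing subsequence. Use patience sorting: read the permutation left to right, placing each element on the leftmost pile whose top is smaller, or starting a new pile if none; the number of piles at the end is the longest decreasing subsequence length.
5: new pile. tops = [5]
6: onto pile 1 (replacing 5). tops = [6]
2: new pile. tops = [6, 2]
1: new pile. tops = [6, 2, 1]
7: onto pile 1 (replacing 6). tops = [7, 2, 1]
4: onto pile 2 (replacing 2). tops = [7, 4, 1]
3: onto pile 3 (replacing 1). tops = [7, 4, 3]

3 piles, so the longest decreasing subsequence has length 3.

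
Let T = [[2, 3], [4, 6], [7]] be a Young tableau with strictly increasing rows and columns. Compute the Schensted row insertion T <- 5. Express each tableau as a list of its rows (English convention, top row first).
[[2, 3, 5], [4, 6], [7]]

5 is larger than every entry of row 1, so it is appended to row 1. The new tableau is [[2, 3, 5], [4, 6], [7]].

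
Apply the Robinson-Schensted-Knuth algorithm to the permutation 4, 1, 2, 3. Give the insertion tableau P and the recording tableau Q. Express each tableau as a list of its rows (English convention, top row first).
Insert each entry of the permutation into P by Schensted row insertion, recording in Q the position of each new cell.

Insert 4: appended to row 1. P = [[4]].
Insert 1: 1 bumps 4 from row 1; 4 starts row 2. P = [[1], [4]].
Insert 2: appended to row 1. P = [[1, 2], [4]].
Insert 3: appended to row 1. P = [[1, 2, 3], [4]].

So P = [[1, 2, 3], [4]], Q = [[1, 3, 4], [2]].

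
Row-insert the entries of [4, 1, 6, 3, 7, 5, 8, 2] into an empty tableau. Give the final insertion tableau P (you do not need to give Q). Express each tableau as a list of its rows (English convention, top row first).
P = [[1, 2, 5, 8], [3, 6, 7], [4]]

Insert 4: appended to row 1. P = [[4]].
Insert 1: 1 bumps 4 from row 1; 4 starts row 2. P = [[1], [4]].
Insert 6: appended to row 1. P = [[1, 6], [4]].
Insert 3: 3 bumps 6 from row 1; 6 appends to row 2. P = [[1, 3], [4, 6]].
Insert 7: appended to row 1. P = [[1, 3, 7], [4, 6]].
Insert 5: 5 bumps 7 from row 1; 7 appends to row 2. P = [[1, 3, 5], [4, 6, 7]].
Insert 8: appended to row 1. P = [[1, 3, 5, 8], [4, 6, 7]].
Insert 2: 2 bumps 3 from row 1; 3 bumps 4 from row 2; 4 starts row 3. P = [[1, 2, 5, 8], [3, 6, 7], [4]].

So P = [[1, 2, 5, 8], [3, 6, 7], [4]].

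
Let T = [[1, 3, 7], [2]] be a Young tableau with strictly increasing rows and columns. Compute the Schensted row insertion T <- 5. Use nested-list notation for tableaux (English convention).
In row 1, 5 replaces 7 (the leftmost entry greater than 5); 7 is bumped to row 2. 7 is appended to row 2. The new tableau is [[1, 3, 5], [2, 7]].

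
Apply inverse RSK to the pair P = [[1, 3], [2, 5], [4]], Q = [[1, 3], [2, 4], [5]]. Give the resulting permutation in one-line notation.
Reverse the RSK construction: for i from n down to 1, find the cell of Q containing i, remove the entry at that cell from P, and reverse-bump it up through P; the value ejected from row 1 is w(i).

Step i=5: Q has 5 at row 3, column 1; remove 4 from row 3 of P and reverse-bump: 4 enters row 2 and ejects 2; 2 enters row 1 and ejects 1. So w(5) = 1. P is now [[2, 3], [4, 5]].
Step i=4: Q has 4 at row 2, column 2; remove 5 from row 2 of P and reverse-bump: 5 enters row 1 and ejects 3. So w(4) = 3. P is now [[2, 5], [4]].
Step i=3: Q has 3 at row 1, column 2; remove that cell from P, ejecting 5. So w(3) = 5. P is now [[2], [4]].
Step i=2: Q has 2 at row 2, column 1; remove 4 from row 2 of P and reverse-bump: 4 enters row 1 and ejects 2. So w(2) = 2. P is now [[4]].
Step i=1: Q has 1 at row 1, column 1; remove that cell from P, ejecting 4. So w(1) = 4. P is now [].

So w = 4 2 5 3 1.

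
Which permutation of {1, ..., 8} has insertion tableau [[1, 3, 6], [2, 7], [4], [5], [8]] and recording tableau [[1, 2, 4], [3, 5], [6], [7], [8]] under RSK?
2 5 4 8 7 6 3 1

Reverse RSK: for i = n, n-1, ..., 1, locate i in Q, remove the corresponding corner cell from P, and reverse-bump its entry up through P; the value ejected from row 1 is w(i).

So w = 2 5 4 8 7 6 3 1.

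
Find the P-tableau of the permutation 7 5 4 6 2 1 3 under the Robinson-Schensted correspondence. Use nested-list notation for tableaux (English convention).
P = [[1, 3], [2, 6], [4], [5], [7]]

Insert 7: appended to row 1. P = [[7]].
Insert 5: 5 bumps 7 from row 1; 7 starts row 2. P = [[5], [7]].
Insert 4: 4 bumps 5 from row 1; 5 bumps 7 from row 2; 7 starts row 3. P = [[4], [5], [7]].
Insert 6: appended to row 1. P = [[4, 6], [5], [7]].
Insert 2: 2 bumps 4 from row 1; 4 bumps 5 from row 2; 5 bumps 7 from row 3; 7 starts row 4. P = [[2, 6], [4], [5], [7]].
Insert 1: 1 bumps 2 from row 1; 2 bumps 4 from row 2; 4 bumps 5 from row 3; 5 bumps 7 from row 4; 7 starts row 5. P = [[1, 6], [2], [4], [5], [7]].
Insert 3: 3 bumps 6 from row 1; 6 appends to row 2. P = [[1, 3], [2, 6], [4], [5], [7]].

So P = [[1, 3], [2, 6], [4], [5], [7]].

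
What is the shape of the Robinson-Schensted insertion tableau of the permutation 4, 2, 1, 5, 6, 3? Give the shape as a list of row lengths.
Row-insert each entry into an empty tableau.

After inserting 4: P = [[4]].
After inserting 2: P = [[2], [4]].
After inserting 1: P = [[1], [2], [4]].
After inserting 5: P = [[1, 5], [2], [4]].
After inserting 6: P = [[1, 5, 6], [2], [4]].
After inserting 3: P = [[1, 3, 6], [2, 5], [4]].

The final insertion tableau P = [[1, 3, 6], [2, 5], [4]] has shape [3, 2, 1].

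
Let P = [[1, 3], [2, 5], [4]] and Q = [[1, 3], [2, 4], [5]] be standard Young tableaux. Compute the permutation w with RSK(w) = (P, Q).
4 2 5 3 1

Reverse the RSK construction: for i from n down to 1, find the cell of Q containing i, remove the entry at that cell from P, and reverse-bump it up through P; the value ejected from row 1 is w(i).

Step i=5: Q has 5 at row 3, column 1; remove 4 from row 3 of P and reverse-bump: 4 enters row 2 and ejects 2; 2 enters row 1 and ejects 1. So w(5) = 1. P is now [[2, 3], [4, 5]].
Step i=4: Q has 4 at row 2, column 2; remove 5 from row 2 of P and reverse-bump: 5 enters row 1 and ejects 3. So w(4) = 3. P is now [[2, 5], [4]].
Step i=3: Q has 3 at row 1, column 2; remove that cell from P, ejecting 5. So w(3) = 5. P is now [[2], [4]].
Step i=2: Q has 2 at row 2, column 1; remove 4 from row 2 of P and reverse-bump: 4 enters row 1 and ejects 2. So w(2) = 2. P is now [[4]].
Step i=1: Q has 1 at row 1, column 1; remove that cell from P, ejecting 4. So w(1) = 4. P is now [].

So w = 4 2 5 3 1.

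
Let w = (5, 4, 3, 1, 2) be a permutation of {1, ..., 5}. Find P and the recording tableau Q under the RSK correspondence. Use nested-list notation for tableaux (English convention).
P = [[1, 2], [3], [4], [5]], Q = [[1, 5], [2], [3], [4]]

Insert each entry of the permutation into P by Schensted row insertion, recording in Q the position of each new cell.

Insert 5: appended to row 1. P = [[5]].
Insert 4: 4 bumps 5 from row 1; 5 starts row 2. P = [[4], [5]].
Insert 3: 3 bumps 4 from row 1; 4 bumps 5 from row 2; 5 starts row 3. P = [[3], [4], [5]].
Insert 1: 1 bumps 3 from row 1; 3 bumps 4 from row 2; 4 bumps 5 from row 3; 5 starts row 4. P = [[1], [3], [4], [5]].
Insert 2: appended to row 1. P = [[1, 2], [3], [4], [5]].

So P = [[1, 2], [3], [4], [5]], Q = [[1, 5], [2], [3], [4]].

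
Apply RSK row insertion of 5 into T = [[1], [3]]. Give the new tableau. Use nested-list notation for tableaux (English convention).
[[1, 5], [3]]

5 is larger than every entry of row 1, so it is appended to row 1. The new tableau is [[1, 5], [3]].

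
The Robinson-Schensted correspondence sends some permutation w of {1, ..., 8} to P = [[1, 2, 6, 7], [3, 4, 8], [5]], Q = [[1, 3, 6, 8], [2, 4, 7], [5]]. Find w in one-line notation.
Reverse the RSK construction: for i from n down to 1, find the cell of Q containing i, remove the entry at that cell from P, and reverse-bump it up through P; the value ejected from row 1 is w(i).

Step i=8: Q has 8 at row 1, column 4; remove that cell from P, ejecting 7. So w(8) = 7. P is now [[1, 2, 6], [3, 4, 8], [5]].
Step i=7: Q has 7 at row 2, column 3; remove 8 from row 2 of P and reverse-bump: 8 enters row 1 and ejects 6. So w(7) = 6. P is now [[1, 2, 8], [3, 4], [5]].
Step i=6: Q has 6 at row 1, column 3; remove that cell from P, ejecting 8. So w(6) = 8. P is now [[1, 2], [3, 4], [5]].
Step i=5: Q has 5 at row 3, column 1; remove 5 from row 3 of P and reverse-bump: 5 enters row 2 and ejects 4; 4 enters row 1 and ejects 2. So w(5) = 2. P is now [[1, 4], [3, 5]].
Step i=4: Q has 4 at row 2, column 2; remove 5 from row 2 of P and reverse-bump: 5 enters row 1 and ejects 4. So w(4) = 4. P is now [[1, 5], [3]].
Step i=3: Q has 3 at row 1, column 2; remove that cell from P, ejecting 5. So w(3) = 5. P is now [[1], [3]].
Step i=2: Q has 2 at row 2, column 1; remove 3 from row 2 of P and reverse-bump: 3 enters row 1 and ejects 1. So w(2) = 1. P is now [[3]].
Step i=1: Q has 1 at row 1, column 1; remove that cell from P, ejecting 3. So w(1) = 3. P is now [].

So w = 3 1 5 4 2 8 6 7.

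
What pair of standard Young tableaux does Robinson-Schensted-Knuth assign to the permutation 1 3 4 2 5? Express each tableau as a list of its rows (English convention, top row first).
Insert each entry of the permutation into P by Schensted row insertion, recording in Q the position of each new cell.

Insert 1: appended to row 1. P = [[1]].
Insert 3: appended to row 1. P = [[1, 3]].
Insert 4: appended to row 1. P = [[1, 3, 4]].
Insert 2: 2 bumps 3 from row 1; 3 starts row 2. P = [[1, 2, 4], [3]].
Insert 5: appended to row 1. P = [[1, 2, 4, 5], [3]].

So P = [[1, 2, 4, 5], [3]], Q = [[1, 2, 3, 5], [4]].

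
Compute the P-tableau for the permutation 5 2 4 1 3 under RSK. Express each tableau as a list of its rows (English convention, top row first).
Insert 5: appended to row 1. P = [[5]].
Insert 2: 2 bumps 5 from row 1; 5 starts row 2. P = [[2], [5]].
Insert 4: appended to row 1. P = [[2, 4], [5]].
Insert 1: 1 bumps 2 from row 1; 2 bumps 5 from row 2; 5 starts row 3. P = [[1, 4], [2], [5]].
Insert 3: 3 bumps 4 from row 1; 4 appends to row 2. P = [[1, 3], [2, 4], [5]].

So P = [[1, 3], [2, 4], [5]].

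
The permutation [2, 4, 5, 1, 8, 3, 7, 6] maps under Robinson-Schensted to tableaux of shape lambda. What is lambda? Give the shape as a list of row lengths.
[4, 3, 1]

Row-insert each entry into an empty tableau.

After inserting 2: P = [[2]].
After inserting 4: P = [[2, 4]].
After inserting 5: P = [[2, 4, 5]].
After inserting 1: P = [[1, 4, 5], [2]].
After inserting 8: P = [[1, 4, 5, 8], [2]].
After inserting 3: P = [[1, 3, 5, 8], [2, 4]].
After inserting 7: P = [[1, 3, 5, 7], [2, 4, 8]].
After inserting 6: P = [[1, 3, 5, 6], [2, 4, 7], [8]].

The final insertion tableau P = [[1, 3, 5, 6], [2, 4, 7], [8]] has shape [4, 3, 1].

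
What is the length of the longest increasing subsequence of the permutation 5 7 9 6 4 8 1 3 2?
3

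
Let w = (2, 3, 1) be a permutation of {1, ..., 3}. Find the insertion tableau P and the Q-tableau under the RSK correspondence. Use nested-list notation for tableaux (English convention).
Insert each entry of the permutation into P by Schensted row insertion, recording in Q the position of each new cell.

After inserting 2: P = [[2]].
After inserting 3: P = [[2, 3]].
After inserting 1: P = [[1, 3], [2]].

So P = [[1, 3], [2]], Q = [[1, 2], [3]].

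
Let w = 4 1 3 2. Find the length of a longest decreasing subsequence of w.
3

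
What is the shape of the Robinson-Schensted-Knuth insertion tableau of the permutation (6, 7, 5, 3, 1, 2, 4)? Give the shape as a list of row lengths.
Row-insert each entry into an empty tableau.

After inserting 6: P = [[6]].
After inserting 7: P = [[6, 7]].
After inserting 5: P = [[5, 7], [6]].
After inserting 3: P = [[3, 7], [5], [6]].
After inserting 1: P = [[1, 7], [3], [5], [6]].
After inserting 2: P = [[1, 2], [3, 7], [5], [6]].
After inserting 4: P = [[1, 2, 4], [3, 7], [5], [6]].

The final insertion tableau P = [[1, 2, 4], [3, 7], [5], [6]] has shape [3, 2, 1, 1].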